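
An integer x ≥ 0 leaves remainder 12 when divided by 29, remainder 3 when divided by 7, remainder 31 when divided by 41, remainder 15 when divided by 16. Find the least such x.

4623

The moduli are pairwise coprime; N = 29·7·41·16 = 133168.
N/29 = 4592; 4592 ≡ 10 (mod 29); 10·3 ≡ 1, so inverse 3.
N/7 = 19024; 19024 ≡ 5 (mod 7); 5·3 ≡ 1, so inverse 3.
N/41 = 3248; 3248 ≡ 9 (mod 41); 9·32 ≡ 1, so inverse 32.
N/16 = 8323; 8323 ≡ 3 (mod 16); 3·11 ≡ 1, so inverse 11.
x ≡ 12·4592·3 + 3·19024·3 + 31·3248·32 + 15·8323·11 = 4931839.
4931839 mod 133168 = 4623.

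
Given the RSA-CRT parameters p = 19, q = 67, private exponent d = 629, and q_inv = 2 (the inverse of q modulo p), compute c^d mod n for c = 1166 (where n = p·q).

410

d_p = d mod (p−1) = 629 mod 18 = 17; d_q = d mod (q−1) = 35.
m₁ = c^(d_p) mod p: c ≡ 7 (mod 19), and 7^17 mod 19 = 11.
m₂ = c^(d_q) mod q: c ≡ 27 (mod 67), and 27^35 mod 67 = 8.
h = q_inv·(m₁ − m₂) mod p = 2·(11 − 8) mod 19 = 6.
m = m₂ + h·q = 8 + 6·67 = 410.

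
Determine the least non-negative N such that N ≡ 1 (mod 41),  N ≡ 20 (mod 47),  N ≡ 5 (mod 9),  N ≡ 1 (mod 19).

The moduli are pairwise coprime; M = 41·47·9·19 = 329517.
M/41 = 8037; 8037 ≡ 1 (mod 41), inverse 1.
M/47 = 7011; 7011 ≡ 8 (mod 47); 8·6 ≡ 1, so inverse 6.
M/9 = 36613; 36613 ≡ 1 (mod 9), inverse 1.
M/19 = 17343; 17343 ≡ 15 (mod 19); 15·14 ≡ 1, so inverse 14.
N ≡ 1·8037·1 + 20·7011·6 + 5·36613·1 + 1·17343·14 = 1275224.
1275224 mod 329517 = 286673.

286673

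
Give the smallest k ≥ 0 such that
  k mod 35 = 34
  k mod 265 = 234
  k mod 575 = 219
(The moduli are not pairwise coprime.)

10569

gcd(35, 265) = 5 and 5 | (234 − 34), so the pair is consistent; merging gives k ≡ 1294 (mod 1855), where 1855 = lcm(35, 265).
gcd(1855, 575) = 5 and 5 | (219 − 1294), so the pair is consistent; merging gives k ≡ 10569 (mod 213325), where 213325 = lcm(1855, 575).
The solution is unique modulo lcm(35, 265, 575) = 213325.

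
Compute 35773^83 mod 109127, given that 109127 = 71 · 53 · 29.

65328

Mod 71: 35773 ≡ 60; by Fermat, exponent reduces to 83 mod 70 = 13; 60^13 ≡ 8 (mod 71).
Mod 53: 35773 ≡ 51; by Fermat, exponent reduces to 83 mod 52 = 31; 51^31 ≡ 32 (mod 53).
Mod 29: 35773 ≡ 16; by Fermat, exponent reduces to 83 mod 28 = 27; 16^27 ≡ 20 (mod 29).
Combine by CRT: x ≡ 8 (mod 71), x ≡ 32 (mod 53), x ≡ 20 (mod 29) ⇒ x ≡ 65328 (mod 109127).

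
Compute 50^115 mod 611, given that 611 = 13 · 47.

Mod 13: 50 ≡ 11; by Fermat, exponent reduces to 115 mod 12 = 7; 11^7 ≡ 2 (mod 13).
Mod 47: 50 ≡ 3; by Fermat, exponent reduces to 115 mod 46 = 23; 3^23 ≡ 1 (mod 47).
Combine by CRT: x ≡ 2 (mod 13), x ≡ 1 (mod 47) ⇒ x ≡ 236 (mod 611).

236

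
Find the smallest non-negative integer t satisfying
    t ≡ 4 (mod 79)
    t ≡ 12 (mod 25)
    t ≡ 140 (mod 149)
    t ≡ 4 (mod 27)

7201012

From t ≡ 4 (mod 79) write t = 4 + 79s. Substituting into t ≡ 12 (mod 25) gives 79s ≡ 8 (mod 25), and since 4⁻¹ ≡ 19 (mod 25), s ≡ 2. Hence t ≡ 4 + 79·2 = 162 (mod 1975).
From t ≡ 162 (mod 1975) write t = 162 + 1975s. Substituting into t ≡ 140 (mod 149) gives 1975s ≡ 127 (mod 149), and since 38⁻¹ ≡ 51 (mod 149), s ≡ 70. Hence t ≡ 162 + 1975·70 = 138412 (mod 294275).
From t ≡ 138412 (mod 294275) write t = 138412 + 294275s. Substituting into t ≡ 4 (mod 27) gives 294275s ≡ 21 (mod 27), and since 2⁻¹ ≡ 14 (mod 27), s ≡ 24. Hence t ≡ 138412 + 294275·24 = 7201012 (mod 7945425).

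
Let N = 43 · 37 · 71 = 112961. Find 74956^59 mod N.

Mod 43: 74956 ≡ 7; by Fermat, exponent reduces to 59 mod 42 = 17; 7^17 ≡ 37 (mod 43).
Mod 37: 74956 ≡ 31; by Fermat, exponent reduces to 59 mod 36 = 23; 31^23 ≡ 6 (mod 37).
Mod 71: 74956 ≡ 51; 51^59 ≡ 23 (mod 71).
Combine by CRT: x ≡ 37 (mod 43), x ≡ 6 (mod 37), x ≡ 23 (mod 71) ⇒ x ≡ 74857 (mod 112961).

74857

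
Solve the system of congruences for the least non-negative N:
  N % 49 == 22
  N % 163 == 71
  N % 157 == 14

The moduli are pairwise coprime; M = 49·163·157 = 1253959.
M/49 = 25591; 25591 ≡ 13 (mod 49); 13·34 ≡ 1, so inverse 34.
M/163 = 7693; 7693 ≡ 32 (mod 163); 32·107 ≡ 1, so inverse 107.
M/157 = 7987; 7987 ≡ 137 (mod 157); 137·102 ≡ 1, so inverse 102.
N ≡ 22·25591·34 + 71·7693·107 + 14·7987·102 = 88991225.
88991225 mod 1253959 = 1214095.

1214095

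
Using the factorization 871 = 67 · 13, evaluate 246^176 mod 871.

1

Mod 67: 246 ≡ 45; by Fermat, exponent reduces to 176 mod 66 = 44; 45^44 ≡ 1 (mod 67).
Mod 13: 246 ≡ 12; by Fermat, exponent reduces to 176 mod 12 = 8; 12^8 ≡ 1 (mod 13).
Combine by CRT: x ≡ 1 (mod 67), x ≡ 1 (mod 13) ⇒ x ≡ 1 (mod 871).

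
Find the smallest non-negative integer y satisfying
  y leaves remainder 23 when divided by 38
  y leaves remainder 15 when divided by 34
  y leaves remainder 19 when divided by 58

5761

gcd(38, 34) = 2 and 2 | (15 − 23), so the pair is consistent; merging gives y ≡ 593 (mod 646), where 646 = lcm(38, 34).
gcd(646, 58) = 2 and 2 | (19 − 593), so the pair is consistent; merging gives y ≡ 5761 (mod 18734), where 18734 = lcm(646, 58).
The solution is unique modulo lcm(38, 34, 58) = 18734.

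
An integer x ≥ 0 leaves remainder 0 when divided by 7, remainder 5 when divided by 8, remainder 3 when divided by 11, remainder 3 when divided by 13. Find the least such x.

861

The moduli are pairwise coprime; N = 7·8·11·13 = 8008.
N/7 = 1144; 1144 ≡ 3 (mod 7); 3·5 ≡ 1, so inverse 5.
N/8 = 1001; 1001 ≡ 1 (mod 8), inverse 1.
N/11 = 728; 728 ≡ 2 (mod 11); 2·6 ≡ 1, so inverse 6.
N/13 = 616; 616 ≡ 5 (mod 13); 5·8 ≡ 1, so inverse 8.
x ≡ 0·1144·5 + 5·1001·1 + 3·728·6 + 3·616·8 = 32893.
32893 mod 8008 = 861.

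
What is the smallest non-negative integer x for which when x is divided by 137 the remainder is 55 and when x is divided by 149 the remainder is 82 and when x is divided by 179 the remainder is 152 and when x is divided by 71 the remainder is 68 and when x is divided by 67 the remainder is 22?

8120990292

The moduli are pairwise coprime; N = 137·149·179·71·67 = 17381730739.
N/137 = 126873947; 126873947 ≡ 28 (mod 137); 28·93 ≡ 1, so inverse 93.
N/149 = 116655911; 116655911 ≡ 86 (mod 149); 86·26 ≡ 1, so inverse 26.
N/179 = 97104641; 97104641 ≡ 5 (mod 179); 5·36 ≡ 1, so inverse 36.
N/71 = 244813109; 244813109 ≡ 68 (mod 71); 68·47 ≡ 1, so inverse 47.
N/67 = 259428817; 259428817 ≡ 60 (mod 67); 60·19 ≡ 1, so inverse 19.
x ≡ 55·126873947·93 + 82·116655911·26 + 152·97104641·36 + 68·244813109·47 + 22·259428817·19 = 2319891178579.
2319891178579 mod 17381730739 = 8120990292.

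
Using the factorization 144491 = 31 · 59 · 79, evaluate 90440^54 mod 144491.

43991

Mod 31: 90440 ≡ 13; by Fermat, exponent reduces to 54 mod 30 = 24; 13^24 ≡ 2 (mod 31).
Mod 59: 90440 ≡ 52; 52^54 ≡ 36 (mod 59).
Mod 79: 90440 ≡ 64; 64^54 ≡ 67 (mod 79).
Combine by CRT: x ≡ 2 (mod 31), x ≡ 36 (mod 59), x ≡ 67 (mod 79) ⇒ x ≡ 43991 (mod 144491).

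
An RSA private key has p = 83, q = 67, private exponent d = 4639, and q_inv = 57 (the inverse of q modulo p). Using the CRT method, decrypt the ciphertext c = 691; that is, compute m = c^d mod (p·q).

3879

d_p = d mod (p−1) = 4639 mod 82 = 47; d_q = d mod (q−1) = 19.
m₁ = c^(d_p) mod p: c ≡ 27 (mod 83), and 27^47 mod 83 = 61.
m₂ = c^(d_q) mod q: c ≡ 21 (mod 67), and 21^19 mod 67 = 60.
h = q_inv·(m₁ − m₂) mod p = 57·(61 − 60) mod 83 = 57.
m = m₂ + h·q = 60 + 57·67 = 3879.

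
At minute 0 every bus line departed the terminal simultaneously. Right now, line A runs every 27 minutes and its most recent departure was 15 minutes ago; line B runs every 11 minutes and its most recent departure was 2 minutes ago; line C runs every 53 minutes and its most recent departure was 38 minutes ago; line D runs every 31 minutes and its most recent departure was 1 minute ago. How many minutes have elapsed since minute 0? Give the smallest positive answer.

94272

From t ≡ 15 (mod 27) write t = 15 + 27s. Substituting into t ≡ 2 (mod 11) gives 27s ≡ 9 (mod 11), and since 5⁻¹ ≡ 9 (mod 11), s ≡ 4. Hence t ≡ 15 + 27·4 = 123 (mod 297).
From t ≡ 123 (mod 297) write t = 123 + 297s. Substituting into t ≡ 38 (mod 53) gives 297s ≡ 21 (mod 53), and since 32⁻¹ ≡ 5 (mod 53), s ≡ 52. Hence t ≡ 123 + 297·52 = 15567 (mod 15741).
From t ≡ 15567 (mod 15741) write t = 15567 + 15741s. Substituting into t ≡ 1 (mod 31) gives 15741s ≡ 27 (mod 31), and since 24⁻¹ ≡ 22 (mod 31), s ≡ 5. Hence t ≡ 15567 + 15741·5 = 94272 (mod 487971).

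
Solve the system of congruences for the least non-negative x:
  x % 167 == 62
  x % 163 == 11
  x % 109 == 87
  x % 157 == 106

The moduli are pairwise coprime; N = 167·163·109·157 = 465832973.
N/167 = 2789419; 2789419 ≡ 18 (mod 167); 18·65 ≡ 1, so inverse 65.
N/163 = 2857871; 2857871 ≡ 155 (mod 163); 155·61 ≡ 1, so inverse 61.
N/109 = 4273697; 4273697 ≡ 25 (mod 109); 25·48 ≡ 1, so inverse 48.
N/157 = 2967089; 2967089 ≡ 103 (mod 157); 103·125 ≡ 1, so inverse 125.
x ≡ 62·2789419·65 + 11·2857871·61 + 87·4273697·48 + 106·2967089·125 = 70319877933.
70319877933 mod 465832973 = 444931983.

444931983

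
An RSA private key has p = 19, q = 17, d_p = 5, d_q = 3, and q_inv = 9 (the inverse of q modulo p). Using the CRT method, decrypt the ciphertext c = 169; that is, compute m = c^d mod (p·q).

m₁ = c^(d_p) mod p: c ≡ 17 (mod 19), and 17^5 mod 19 = 6.
m₂ = c^(d_q) mod q: c ≡ 16 (mod 17), and 16^3 mod 17 = 16.
h = q_inv·(m₁ − m₂) mod p = 9·(6 − 16) mod 19 = 5.
m = m₂ + h·q = 16 + 5·17 = 101.

101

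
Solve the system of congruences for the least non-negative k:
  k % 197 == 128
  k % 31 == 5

3477

Combine the congruences pairwise.
From k ≡ 128 (mod 197) write k = 128 + 197t. Substituting into k ≡ 5 (mod 31) gives 197t ≡ 1 (mod 31), and since 11⁻¹ ≡ 17 (mod 31), t ≡ 17. Hence k ≡ 128 + 197·17 = 3477 (mod 6107).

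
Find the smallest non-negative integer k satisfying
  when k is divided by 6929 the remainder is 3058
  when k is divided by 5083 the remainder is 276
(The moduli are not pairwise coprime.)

30774

gcd(6929, 5083) = 13 and 13 | (276 − 3058), so the pair is consistent; merging gives k ≡ 30774 (mod 2709239), where 2709239 = lcm(6929, 5083).
The solution is unique modulo lcm(6929, 5083) = 2709239.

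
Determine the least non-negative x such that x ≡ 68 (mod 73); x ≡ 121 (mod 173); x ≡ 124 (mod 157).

From x ≡ 68 (mod 73) write x = 68 + 73t. Substituting into x ≡ 121 (mod 173) gives 73t ≡ 53 (mod 173), and since 73⁻¹ ≡ 64 (mod 173), t ≡ 105. Hence x ≡ 68 + 73·105 = 7733 (mod 12629).
From x ≡ 7733 (mod 12629) write x = 7733 + 12629t. Substituting into x ≡ 124 (mod 157) gives 12629t ≡ 84 (mod 157), and since 69⁻¹ ≡ 66 (mod 157), t ≡ 49. Hence x ≡ 7733 + 12629·49 = 626554 (mod 1982753).

626554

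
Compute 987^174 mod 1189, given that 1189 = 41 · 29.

Mod 41: 987 ≡ 3; by Fermat, exponent reduces to 174 mod 40 = 14; 3^14 ≡ 32 (mod 41).
Mod 29: 987 ≡ 1; by Fermat, exponent reduces to 174 mod 28 = 6; 1^6 ≡ 1 (mod 29).
Combine by CRT: x ≡ 32 (mod 41), x ≡ 1 (mod 29) ⇒ x ≡ 1016 (mod 1189).

1016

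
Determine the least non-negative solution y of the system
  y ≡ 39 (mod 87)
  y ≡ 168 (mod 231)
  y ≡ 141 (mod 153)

gcd(87, 231) = 3 and 3 | (168 − 39), so the pair is consistent; merging gives y ≡ 3171 (mod 6699), where 6699 = lcm(87, 231).
gcd(6699, 153) = 3 and 3 | (141 − 3171), so the pair is consistent; merging gives y ≡ 90258 (mod 341649), where 341649 = lcm(6699, 153).
The solution is unique modulo lcm(87, 231, 153) = 341649.

90258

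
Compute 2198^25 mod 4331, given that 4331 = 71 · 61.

Mod 71: 2198 ≡ 68; 68^25 ≡ 34 (mod 71).
Mod 61: 2198 ≡ 2; 2^25 ≡ 40 (mod 61).
Combine by CRT: x ≡ 34 (mod 71), x ≡ 40 (mod 61) ⇒ x ≡ 1809 (mod 4331).

1809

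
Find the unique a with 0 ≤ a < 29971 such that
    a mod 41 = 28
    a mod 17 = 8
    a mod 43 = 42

1504

The moduli are pairwise coprime; N = 41·17·43 = 29971.
N/41 = 731; 731 ≡ 34 (mod 41); 34·35 ≡ 1, so inverse 35.
N/17 = 1763; 1763 ≡ 12 (mod 17); 12·10 ≡ 1, so inverse 10.
N/43 = 697; 697 ≡ 9 (mod 43); 9·24 ≡ 1, so inverse 24.
a ≡ 28·731·35 + 8·1763·10 + 42·697·24 = 1559996.
1559996 mod 29971 = 1504.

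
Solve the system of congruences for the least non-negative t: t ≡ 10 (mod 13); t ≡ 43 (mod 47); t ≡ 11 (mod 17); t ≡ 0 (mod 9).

Combine the congruences pairwise.
From t ≡ 10 (mod 13) write t = 10 + 13s. Substituting into t ≡ 43 (mod 47) gives 13s ≡ 33 (mod 47), and since 13⁻¹ ≡ 29 (mod 47), s ≡ 17. Hence t ≡ 10 + 13·17 = 231 (mod 611).
From t ≡ 231 (mod 611) write t = 231 + 611s. Substituting into t ≡ 11 (mod 17) gives 611s ≡ 1 (mod 17), and since 16⁻¹ ≡ 16 (mod 17), s ≡ 16. Hence t ≡ 231 + 611·16 = 10007 (mod 10387).
From t ≡ 10007 (mod 10387) write t = 10007 + 10387s. Substituting into t ≡ 0 (mod 9) gives 10387s ≡ 1 (mod 9), and since 1⁻¹ ≡ 1 (mod 9), s ≡ 1. Hence t ≡ 10007 + 10387·1 = 20394 (mod 93483).

20394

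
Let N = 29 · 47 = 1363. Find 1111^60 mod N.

Mod 29: 1111 ≡ 9; by Fermat, exponent reduces to 60 mod 28 = 4; 9^4 ≡ 7 (mod 29).
Mod 47: 1111 ≡ 30; by Fermat, exponent reduces to 60 mod 46 = 14; 30^14 ≡ 9 (mod 47).
Combine by CRT: x ≡ 7 (mod 29), x ≡ 9 (mod 47) ⇒ x ≡ 761 (mod 1363).

761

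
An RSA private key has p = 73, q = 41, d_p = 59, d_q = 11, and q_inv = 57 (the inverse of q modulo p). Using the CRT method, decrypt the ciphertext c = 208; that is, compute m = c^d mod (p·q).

m₁ = c^(d_p) mod p: c ≡ 62 (mod 73), and 62^59 mod 73 = 14.
m₂ = c^(d_q) mod q: c ≡ 3 (mod 41), and 3^11 mod 41 = 27.
h = q_inv·(m₁ − m₂) mod p = 57·(14 − 27) mod 73 = 62.
m = m₂ + h·q = 27 + 62·41 = 2569.

2569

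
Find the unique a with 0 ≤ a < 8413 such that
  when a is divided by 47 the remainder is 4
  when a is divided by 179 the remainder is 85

1696

From a ≡ 4 (mod 47) write a = 4 + 47t. Substituting into a ≡ 85 (mod 179) gives 47t ≡ 81 (mod 179), and since 47⁻¹ ≡ 80 (mod 179), t ≡ 36. Hence a ≡ 4 + 47·36 = 1696 (mod 8413).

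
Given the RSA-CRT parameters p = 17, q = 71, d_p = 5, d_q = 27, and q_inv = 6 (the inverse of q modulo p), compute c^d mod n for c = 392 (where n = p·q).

m₁ = c^(d_p) mod p: c ≡ 1 (mod 17), and 1^5 mod 17 = 1.
m₂ = c^(d_q) mod q: c ≡ 37 (mod 71), and 37^27 mod 71 = 48.
h = q_inv·(m₁ − m₂) mod p = 6·(1 − 48) mod 17 = 7.
m = m₂ + h·q = 48 + 7·71 = 545.

545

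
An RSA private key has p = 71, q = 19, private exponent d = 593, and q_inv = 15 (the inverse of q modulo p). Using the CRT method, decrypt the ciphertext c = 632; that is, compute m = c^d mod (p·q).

d_p = d mod (p−1) = 593 mod 70 = 33; d_q = d mod (q−1) = 17.
m₁ = c^(d_p) mod p: c ≡ 64 (mod 71), and 64^33 mod 71 = 29.
m₂ = c^(d_q) mod q: c ≡ 5 (mod 19), and 5^17 mod 19 = 4.
h = q_inv·(m₁ − m₂) mod p = 15·(29 − 4) mod 71 = 20.
m = m₂ + h·q = 4 + 20·19 = 384.

384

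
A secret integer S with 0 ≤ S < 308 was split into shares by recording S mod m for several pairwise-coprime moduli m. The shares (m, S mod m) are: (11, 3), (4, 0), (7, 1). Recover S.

36

The moduli are pairwise coprime; N = 11·4·7 = 308.
N/11 = 28; 28 ≡ 6 (mod 11); 6·2 ≡ 1, so inverse 2.
N/4 = 77; 77 ≡ 1 (mod 4), inverse 1.
N/7 = 44; 44 ≡ 2 (mod 7); 2·4 ≡ 1, so inverse 4.
S ≡ 3·28·2 + 0·77·1 + 1·44·4 = 344.
344 mod 308 = 36.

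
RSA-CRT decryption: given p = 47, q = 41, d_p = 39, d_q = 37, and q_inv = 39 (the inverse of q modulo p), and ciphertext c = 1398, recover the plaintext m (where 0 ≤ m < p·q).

66

m₁ = c^(d_p) mod p: c ≡ 35 (mod 47), and 35^39 mod 47 = 19.
m₂ = c^(d_q) mod q: c ≡ 4 (mod 41), and 4^37 mod 41 = 25.
h = q_inv·(m₁ − m₂) mod p = 39·(19 − 25) mod 47 = 1.
m = m₂ + h·q = 25 + 1·41 = 66.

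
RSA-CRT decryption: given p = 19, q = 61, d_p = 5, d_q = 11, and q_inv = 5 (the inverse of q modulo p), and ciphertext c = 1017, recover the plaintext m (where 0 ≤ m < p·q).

41

m₁ = c^(d_p) mod p: c ≡ 10 (mod 19), and 10^5 mod 19 = 3.
m₂ = c^(d_q) mod q: c ≡ 41 (mod 61), and 41^11 mod 61 = 41.
h = q_inv·(m₁ − m₂) mod p = 5·(3 − 41) mod 19 = 0.
m = m₂ + h·q = 41 + 0·61 = 41.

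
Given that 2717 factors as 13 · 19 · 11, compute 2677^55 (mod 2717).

Mod 13: 2677 ≡ 12; by Fermat, exponent reduces to 55 mod 12 = 7; 12^7 ≡ 12 (mod 13).
Mod 19: 2677 ≡ 17; by Fermat, exponent reduces to 55 mod 18 = 1; 17^1 ≡ 17 (mod 19).
Mod 11: 2677 ≡ 4; by Fermat, exponent reduces to 55 mod 10 = 5; 4^5 ≡ 1 (mod 11).
Combine by CRT: x ≡ 12 (mod 13), x ≡ 17 (mod 19), x ≡ 1 (mod 11) ⇒ x ≡ 1442 (mod 2717).

1442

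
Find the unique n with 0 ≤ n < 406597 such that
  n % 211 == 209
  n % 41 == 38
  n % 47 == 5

The moduli are pairwise coprime; M = 211·41·47 = 406597.
M/211 = 1927; 1927 ≡ 28 (mod 211); 28·98 ≡ 1, so inverse 98.
M/41 = 9917; 9917 ≡ 36 (mod 41); 36·8 ≡ 1, so inverse 8.
M/47 = 8651; 8651 ≡ 3 (mod 47); 3·16 ≡ 1, so inverse 16.
n ≡ 209·1927·98 + 38·9917·8 + 5·8651·16 = 43175662.
43175662 mod 406597 = 76380.

76380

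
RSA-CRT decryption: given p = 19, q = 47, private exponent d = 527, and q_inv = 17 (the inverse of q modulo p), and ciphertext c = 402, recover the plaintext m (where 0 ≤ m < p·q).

718

d_p = d mod (p−1) = 527 mod 18 = 5; d_q = d mod (q−1) = 21.
m₁ = c^(d_p) mod p: c ≡ 3 (mod 19), and 3^5 mod 19 = 15.
m₂ = c^(d_q) mod q: c ≡ 26 (mod 47), and 26^21 mod 47 = 13.
h = q_inv·(m₁ − m₂) mod p = 17·(15 − 13) mod 19 = 15.
m = m₂ + h·q = 13 + 15·47 = 718.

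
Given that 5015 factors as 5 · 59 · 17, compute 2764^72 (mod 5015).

3501

Mod 5: 2764 ≡ 4; since 4 | 72, by Fermat 4^72 ≡ 1 (mod 5).
Mod 59: 2764 ≡ 50; by Fermat, exponent reduces to 72 mod 58 = 14; 50^14 ≡ 20 (mod 59).
Mod 17: 2764 ≡ 10; by Fermat, exponent reduces to 72 mod 16 = 8; 10^8 ≡ 16 (mod 17).
Combine by CRT: x ≡ 1 (mod 5), x ≡ 20 (mod 59), x ≡ 16 (mod 17) ⇒ x ≡ 3501 (mod 5015).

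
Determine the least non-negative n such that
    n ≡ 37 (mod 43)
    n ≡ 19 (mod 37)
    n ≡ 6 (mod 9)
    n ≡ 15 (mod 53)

The moduli are pairwise coprime; M = 43·37·9·53 = 758907.
M/43 = 17649; 17649 ≡ 19 (mod 43); 19·34 ≡ 1, so inverse 34.
M/37 = 20511; 20511 ≡ 13 (mod 37); 13·20 ≡ 1, so inverse 20.
M/9 = 84323; 84323 ≡ 2 (mod 9); 2·5 ≡ 1, so inverse 5.
M/53 = 14319; 14319 ≡ 9 (mod 53); 9·6 ≡ 1, so inverse 6.
n ≡ 37·17649·34 + 19·20511·20 + 6·84323·5 + 15·14319·6 = 33815022.
33815022 mod 758907 = 423114.

423114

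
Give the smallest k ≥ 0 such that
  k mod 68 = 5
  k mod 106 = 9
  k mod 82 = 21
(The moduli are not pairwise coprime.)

41349

gcd(68, 106) = 2 and 2 | (9 − 5), so the pair is consistent; merging gives k ≡ 1705 (mod 3604), where 3604 = lcm(68, 106).
gcd(3604, 82) = 2 and 2 | (21 − 1705), so the pair is consistent; merging gives k ≡ 41349 (mod 147764), where 147764 = lcm(3604, 82).
The solution is unique modulo lcm(68, 106, 82) = 147764.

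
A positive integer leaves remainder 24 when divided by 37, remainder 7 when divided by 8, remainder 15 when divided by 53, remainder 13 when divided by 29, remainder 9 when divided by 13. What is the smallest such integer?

2429111

From a ≡ 24 (mod 37) write a = 24 + 37t. Substituting into a ≡ 7 (mod 8) gives 37t ≡ 7 (mod 8), and since 5⁻¹ ≡ 5 (mod 8), t ≡ 3. Hence a ≡ 24 + 37·3 = 135 (mod 296).
From a ≡ 135 (mod 296) write a = 135 + 296t. Substituting into a ≡ 15 (mod 53) gives 296t ≡ 39 (mod 53), and since 31⁻¹ ≡ 12 (mod 53), t ≡ 44. Hence a ≡ 135 + 296·44 = 13159 (mod 15688).
From a ≡ 13159 (mod 15688) write a = 13159 + 15688t. Substituting into a ≡ 13 (mod 29) gives 15688t ≡ 20 (mod 29), and since 28⁻¹ ≡ 28 (mod 29), t ≡ 9. Hence a ≡ 13159 + 15688·9 = 154351 (mod 454952).
From a ≡ 154351 (mod 454952) write a = 154351 + 454952t. Substituting into a ≡ 9 (mod 13) gives 454952t ≡ 7 (mod 13), and since 4⁻¹ ≡ 10 (mod 13), t ≡ 5. Hence a ≡ 154351 + 454952·5 = 2429111 (mod 5914376).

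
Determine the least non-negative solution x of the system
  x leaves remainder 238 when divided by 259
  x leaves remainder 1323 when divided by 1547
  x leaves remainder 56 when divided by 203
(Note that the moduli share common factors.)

gcd(259, 1547) = 7 and 7 | (1323 − 238), so the pair is consistent; merging gives x ≡ 12152 (mod 57239), where 57239 = lcm(259, 1547).
gcd(57239, 203) = 7 and 7 | (56 − 12152), so the pair is consistent; merging gives x ≡ 985215 (mod 1659931), where 1659931 = lcm(57239, 203).
The solution is unique modulo lcm(259, 1547, 203) = 1659931.

985215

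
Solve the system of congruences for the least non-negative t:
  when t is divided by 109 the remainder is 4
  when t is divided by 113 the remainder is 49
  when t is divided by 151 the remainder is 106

The moduli are pairwise coprime; N = 109·113·151 = 1859867.
N/109 = 17063; 17063 ≡ 59 (mod 109); 59·85 ≡ 1, so inverse 85.
N/113 = 16459; 16459 ≡ 74 (mod 113); 74·84 ≡ 1, so inverse 84.
N/151 = 12317; 12317 ≡ 86 (mod 151); 86·72 ≡ 1, so inverse 72.
t ≡ 4·17063·85 + 49·16459·84 + 106·12317·72 = 167550008.
167550008 mod 1859867 = 161978.

161978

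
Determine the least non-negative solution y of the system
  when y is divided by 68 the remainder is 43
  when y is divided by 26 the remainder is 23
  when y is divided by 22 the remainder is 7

gcd(68, 26) = 2 and 2 | (23 − 43), so the pair is consistent; merging gives y ≡ 179 (mod 884), where 884 = lcm(68, 26).
gcd(884, 22) = 2 and 2 | (7 − 179), so the pair is consistent; merging gives y ≡ 1063 (mod 9724), where 9724 = lcm(884, 22).
The solution is unique modulo lcm(68, 26, 22) = 9724.

1063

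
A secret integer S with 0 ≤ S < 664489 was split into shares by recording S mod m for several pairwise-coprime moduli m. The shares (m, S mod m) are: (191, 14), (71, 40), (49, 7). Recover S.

266077

The moduli are pairwise coprime; N = 191·71·49 = 664489.
N/191 = 3479; 3479 ≡ 41 (mod 191); 41·14 ≡ 1, so inverse 14.
N/71 = 9359; 9359 ≡ 58 (mod 71); 58·60 ≡ 1, so inverse 60.
N/49 = 13561; 13561 ≡ 37 (mod 49); 37·4 ≡ 1, so inverse 4.
S ≡ 14·3479·14 + 40·9359·60 + 7·13561·4 = 23523192.
23523192 mod 664489 = 266077.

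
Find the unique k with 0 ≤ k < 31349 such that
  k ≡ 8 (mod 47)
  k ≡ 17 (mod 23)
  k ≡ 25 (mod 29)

The moduli are pairwise coprime; N = 47·23·29 = 31349.
N/47 = 667; 667 ≡ 9 (mod 47); 9·21 ≡ 1, so inverse 21.
N/23 = 1363; 1363 ≡ 6 (mod 23); 6·4 ≡ 1, so inverse 4.
N/29 = 1081; 1081 ≡ 8 (mod 29); 8·11 ≡ 1, so inverse 11.
k ≡ 8·667·21 + 17·1363·4 + 25·1081·11 = 502015.
502015 mod 31349 = 431.

431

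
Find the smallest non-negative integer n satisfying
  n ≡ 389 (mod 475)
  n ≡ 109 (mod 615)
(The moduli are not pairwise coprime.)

1339

gcd(475, 615) = 5 and 5 | (109 − 389), so the pair is consistent; merging gives n ≡ 1339 (mod 58425), where 58425 = lcm(475, 615).
The solution is unique modulo lcm(475, 615) = 58425.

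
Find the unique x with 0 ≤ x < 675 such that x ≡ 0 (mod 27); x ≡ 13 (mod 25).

513

Combine the congruences pairwise.
From x ≡ 0 (mod 27) write x = 0 + 27t. Substituting into x ≡ 13 (mod 25) gives 27t ≡ 13 (mod 25), and since 2⁻¹ ≡ 13 (mod 25), t ≡ 19. Hence x ≡ 0 + 27·19 = 513 (mod 675).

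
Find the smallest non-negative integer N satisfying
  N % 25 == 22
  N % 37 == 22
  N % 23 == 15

15747

The moduli are pairwise coprime; M = 25·37·23 = 21275.
M/25 = 851; 851 ≡ 1 (mod 25), inverse 1.
M/37 = 575; 575 ≡ 20 (mod 37); 20·13 ≡ 1, so inverse 13.
M/23 = 925; 925 ≡ 5 (mod 23); 5·14 ≡ 1, so inverse 14.
N ≡ 22·851·1 + 22·575·13 + 15·925·14 = 377422.
377422 mod 21275 = 15747.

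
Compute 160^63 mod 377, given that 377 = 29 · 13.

Mod 29: 160 ≡ 15; by Fermat, exponent reduces to 63 mod 28 = 7; 15^7 ≡ 17 (mod 29).
Mod 13: 160 ≡ 4; by Fermat, exponent reduces to 63 mod 12 = 3; 4^3 ≡ 12 (mod 13).
Combine by CRT: x ≡ 17 (mod 29), x ≡ 12 (mod 13) ⇒ x ≡ 220 (mod 377).

220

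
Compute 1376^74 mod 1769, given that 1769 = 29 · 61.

924

Mod 29: 1376 ≡ 13; by Fermat, exponent reduces to 74 mod 28 = 18; 13^18 ≡ 25 (mod 29).
Mod 61: 1376 ≡ 34; by Fermat, exponent reduces to 74 mod 60 = 14; 34^14 ≡ 9 (mod 61).
Combine by CRT: x ≡ 25 (mod 29), x ≡ 9 (mod 61) ⇒ x ≡ 924 (mod 1769).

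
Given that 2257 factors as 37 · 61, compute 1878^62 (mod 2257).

1328

Mod 37: 1878 ≡ 28; by Fermat, exponent reduces to 62 mod 36 = 26; 28^26 ≡ 33 (mod 37).
Mod 61: 1878 ≡ 48; by Fermat, exponent reduces to 62 mod 60 = 2; 48^2 ≡ 47 (mod 61).
Combine by CRT: x ≡ 33 (mod 37), x ≡ 47 (mod 61) ⇒ x ≡ 1328 (mod 2257).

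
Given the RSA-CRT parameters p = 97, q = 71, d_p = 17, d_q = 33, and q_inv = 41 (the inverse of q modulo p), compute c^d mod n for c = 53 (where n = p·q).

m₁ = c^(d_p) mod p: c ≡ 53 (mod 97), and 53^17 mod 97 = 32.
m₂ = c^(d_q) mod q: c ≡ 53 (mod 71), and 53^33 mod 71 = 55.
h = q_inv·(m₁ − m₂) mod p = 41·(32 − 55) mod 97 = 27.
m = m₂ + h·q = 55 + 27·71 = 1972.

1972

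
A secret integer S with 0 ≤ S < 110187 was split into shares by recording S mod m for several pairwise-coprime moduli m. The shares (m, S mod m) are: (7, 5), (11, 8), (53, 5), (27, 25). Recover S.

The moduli are pairwise coprime; N = 7·11·53·27 = 110187.
N/7 = 15741; 15741 ≡ 5 (mod 7); 5·3 ≡ 1, so inverse 3.
N/11 = 10017; 10017 ≡ 7 (mod 11); 7·8 ≡ 1, so inverse 8.
N/53 = 2079; 2079 ≡ 12 (mod 53); 12·31 ≡ 1, so inverse 31.
N/27 = 4081; 4081 ≡ 4 (mod 27); 4·7 ≡ 1, so inverse 7.
S ≡ 5·15741·3 + 8·10017·8 + 5·2079·31 + 25·4081·7 = 1913623.
1913623 mod 110187 = 40444.

40444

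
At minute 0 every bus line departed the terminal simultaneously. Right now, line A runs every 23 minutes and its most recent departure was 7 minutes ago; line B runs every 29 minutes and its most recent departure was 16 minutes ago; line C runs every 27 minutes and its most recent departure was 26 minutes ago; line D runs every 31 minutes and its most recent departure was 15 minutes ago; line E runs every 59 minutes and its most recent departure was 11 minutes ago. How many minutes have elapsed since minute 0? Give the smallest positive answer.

24713990

From t ≡ 7 (mod 23) write t = 7 + 23s. Substituting into t ≡ 16 (mod 29) gives 23s ≡ 9 (mod 29), and since 23⁻¹ ≡ 24 (mod 29), s ≡ 13. Hence t ≡ 7 + 23·13 = 306 (mod 667).
From t ≡ 306 (mod 667) write t = 306 + 667s. Substituting into t ≡ 26 (mod 27) gives 667s ≡ 17 (mod 27), and since 19⁻¹ ≡ 10 (mod 27), s ≡ 8. Hence t ≡ 306 + 667·8 = 5642 (mod 18009).
From t ≡ 5642 (mod 18009) write t = 5642 + 18009s. Substituting into t ≡ 15 (mod 31) gives 18009s ≡ 15 (mod 31), and since 29⁻¹ ≡ 15 (mod 31), s ≡ 8. Hence t ≡ 5642 + 18009·8 = 149714 (mod 558279).
From t ≡ 149714 (mod 558279) write t = 149714 + 558279s. Substituting into t ≡ 11 (mod 59) gives 558279s ≡ 39 (mod 59), and since 21⁻¹ ≡ 45 (mod 59), s ≡ 44. Hence t ≡ 149714 + 558279·44 = 24713990 (mod 32938461).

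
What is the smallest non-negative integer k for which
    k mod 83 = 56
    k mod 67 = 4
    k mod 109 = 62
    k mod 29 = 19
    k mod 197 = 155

3248740157

The moduli are pairwise coprime; N = 83·67·109·29·197 = 3462929237.
N/83 = 41722039; 41722039 ≡ 14 (mod 83); 14·6 ≡ 1, so inverse 6.
N/67 = 51685511; 51685511 ≡ 36 (mod 67); 36·54 ≡ 1, so inverse 54.
N/109 = 31769993; 31769993 ≡ 90 (mod 109); 90·86 ≡ 1, so inverse 86.
N/29 = 119411353; 119411353 ≡ 25 (mod 29); 25·7 ≡ 1, so inverse 7.
N/197 = 17578321; 17578321 ≡ 11 (mod 197); 11·18 ≡ 1, so inverse 18.
k ≡ 56·41722039·6 + 4·51685511·54 + 62·31769993·86 + 19·119411353·7 + 155·17578321·18 = 259505503695.
259505503695 mod 3462929237 = 3248740157.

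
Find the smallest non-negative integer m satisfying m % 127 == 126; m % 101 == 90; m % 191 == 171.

904747

The moduli are pairwise coprime; N = 127·101·191 = 2449957.
N/127 = 19291; 19291 ≡ 114 (mod 127); 114·39 ≡ 1, so inverse 39.
N/101 = 24257; 24257 ≡ 17 (mod 101); 17·6 ≡ 1, so inverse 6.
N/191 = 12827; 12827 ≡ 30 (mod 191); 30·121 ≡ 1, so inverse 121.
m ≡ 126·19291·39 + 90·24257·6 + 171·12827·121 = 373298211.
373298211 mod 2449957 = 904747.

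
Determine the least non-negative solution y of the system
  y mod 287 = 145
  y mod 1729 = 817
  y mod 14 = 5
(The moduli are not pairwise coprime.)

118389

gcd(287, 1729) = 7 and 7 | (817 − 145), so the pair is consistent; merging gives y ≡ 47500 (mod 70889), where 70889 = lcm(287, 1729).
gcd(70889, 14) = 7 and 7 | (5 − 47500), so the pair is consistent; merging gives y ≡ 118389 (mod 141778), where 141778 = lcm(70889, 14).
The solution is unique modulo lcm(287, 1729, 14) = 141778.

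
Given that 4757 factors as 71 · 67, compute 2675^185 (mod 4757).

2672

Mod 71: 2675 ≡ 48; by Fermat, exponent reduces to 185 mod 70 = 45; 48^45 ≡ 45 (mod 71).
Mod 67: 2675 ≡ 62; by Fermat, exponent reduces to 185 mod 66 = 53; 62^53 ≡ 59 (mod 67).
Combine by CRT: x ≡ 45 (mod 71), x ≡ 59 (mod 67) ⇒ x ≡ 2672 (mod 4757).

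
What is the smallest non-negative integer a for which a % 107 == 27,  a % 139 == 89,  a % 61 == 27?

234999

The moduli are pairwise coprime; N = 107·139·61 = 907253.
N/107 = 8479; 8479 ≡ 26 (mod 107); 26·70 ≡ 1, so inverse 70.
N/139 = 6527; 6527 ≡ 133 (mod 139); 133·23 ≡ 1, so inverse 23.
N/61 = 14873; 14873 ≡ 50 (mod 61); 50·11 ≡ 1, so inverse 11.
a ≡ 27·8479·70 + 89·6527·23 + 27·14873·11 = 33803360.
33803360 mod 907253 = 234999.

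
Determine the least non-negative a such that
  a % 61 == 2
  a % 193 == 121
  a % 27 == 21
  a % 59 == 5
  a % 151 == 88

2408175570

Combine the congruences pairwise.
From a ≡ 2 (mod 61) write a = 2 + 61t. Substituting into a ≡ 121 (mod 193) gives 61t ≡ 119 (mod 193), and since 61⁻¹ ≡ 19 (mod 193), t ≡ 138. Hence a ≡ 2 + 61·138 = 8420 (mod 11773).
From a ≡ 8420 (mod 11773) write a = 8420 + 11773t. Substituting into a ≡ 21 (mod 27) gives 11773t ≡ 25 (mod 27), and since 1⁻¹ ≡ 1 (mod 27), t ≡ 25. Hence a ≡ 8420 + 11773·25 = 302745 (mod 317871).
From a ≡ 302745 (mod 317871) write a = 302745 + 317871t. Substituting into a ≡ 5 (mod 59) gives 317871t ≡ 48 (mod 59), and since 38⁻¹ ≡ 14 (mod 59), t ≡ 23. Hence a ≡ 302745 + 317871·23 = 7613778 (mod 18754389).
From a ≡ 7613778 (mod 18754389) write a = 7613778 + 18754389t. Substituting into a ≡ 88 (mod 151) gives 18754389t ≡ 32 (mod 151), and since 38⁻¹ ≡ 4 (mod 151), t ≡ 128. Hence a ≡ 7613778 + 18754389·128 = 2408175570 (mod 2831912739).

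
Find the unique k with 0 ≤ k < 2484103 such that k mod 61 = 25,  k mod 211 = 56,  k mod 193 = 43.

409396

Combine the congruences pairwise.
From k ≡ 25 (mod 61) write k = 25 + 61t. Substituting into k ≡ 56 (mod 211) gives 61t ≡ 31 (mod 211), and since 61⁻¹ ≡ 128 (mod 211), t ≡ 170. Hence k ≡ 25 + 61·170 = 10395 (mod 12871).
From k ≡ 10395 (mod 12871) write k = 10395 + 12871t. Substituting into k ≡ 43 (mod 193) gives 12871t ≡ 70 (mod 193), and since 133⁻¹ ≡ 119 (mod 193), t ≡ 31. Hence k ≡ 10395 + 12871·31 = 409396 (mod 2484103).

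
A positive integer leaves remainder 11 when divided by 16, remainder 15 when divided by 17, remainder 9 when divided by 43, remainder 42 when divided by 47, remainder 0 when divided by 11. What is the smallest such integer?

3212539

From m ≡ 11 (mod 16) write m = 11 + 16t. Substituting into m ≡ 15 (mod 17) gives 16t ≡ 4 (mod 17), and since 16⁻¹ ≡ 16 (mod 17), t ≡ 13. Hence m ≡ 11 + 16·13 = 219 (mod 272).
From m ≡ 219 (mod 272) write m = 219 + 272t. Substituting into m ≡ 9 (mod 43) gives 272t ≡ 5 (mod 43), and since 14⁻¹ ≡ 40 (mod 43), t ≡ 28. Hence m ≡ 219 + 272·28 = 7835 (mod 11696).
From m ≡ 7835 (mod 11696) write m = 7835 + 11696t. Substituting into m ≡ 42 (mod 47) gives 11696t ≡ 9 (mod 47), and since 40⁻¹ ≡ 20 (mod 47), t ≡ 39. Hence m ≡ 7835 + 11696·39 = 463979 (mod 549712).
From m ≡ 463979 (mod 549712) write m = 463979 + 549712t. Substituting into m ≡ 0 (mod 11) gives 549712t ≡ 1 (mod 11), and since 9⁻¹ ≡ 5 (mod 11), t ≡ 5. Hence m ≡ 463979 + 549712·5 = 3212539 (mod 6046832).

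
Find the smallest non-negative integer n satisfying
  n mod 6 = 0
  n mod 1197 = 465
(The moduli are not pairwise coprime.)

1662

gcd(6, 1197) = 3 and 3 | (465 − 0), so the pair is consistent; merging gives n ≡ 1662 (mod 2394), where 2394 = lcm(6, 1197).
The solution is unique modulo lcm(6, 1197) = 2394.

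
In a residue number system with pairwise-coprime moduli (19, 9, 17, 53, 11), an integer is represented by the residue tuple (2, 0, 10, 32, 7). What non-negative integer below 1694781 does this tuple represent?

The moduli are pairwise coprime; N = 19·9·17·53·11 = 1694781.
N/19 = 89199; 89199 ≡ 13 (mod 19); 13·3 ≡ 1, so inverse 3.
N/9 = 188309; 188309 ≡ 2 (mod 9); 2·5 ≡ 1, so inverse 5.
N/17 = 99693; 99693 ≡ 5 (mod 17); 5·7 ≡ 1, so inverse 7.
N/53 = 31977; 31977 ≡ 18 (mod 53); 18·3 ≡ 1, so inverse 3.
N/11 = 154071; 154071 ≡ 5 (mod 11); 5·9 ≡ 1, so inverse 9.
x ≡ 2·89199·3 + 0·188309·5 + 10·99693·7 + 32·31977·3 + 7·154071·9 = 20289969.
20289969 mod 1694781 = 1647378.

1647378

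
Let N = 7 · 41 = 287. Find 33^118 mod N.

Mod 7: 33 ≡ 5; by Fermat, exponent reduces to 118 mod 6 = 4; 5^4 ≡ 2 (mod 7).
Mod 41: 33 ≡ 33; by Fermat, exponent reduces to 118 mod 40 = 38; 33^38 ≡ 25 (mod 41).
Combine by CRT: x ≡ 2 (mod 7), x ≡ 25 (mod 41) ⇒ x ≡ 107 (mod 287).

107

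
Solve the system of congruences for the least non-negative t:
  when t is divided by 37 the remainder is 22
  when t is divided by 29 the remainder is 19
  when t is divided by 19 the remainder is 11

The moduli are pairwise coprime; N = 37·29·19 = 20387.
N/37 = 551; 551 ≡ 33 (mod 37); 33·9 ≡ 1, so inverse 9.
N/29 = 703; 703 ≡ 7 (mod 29); 7·25 ≡ 1, so inverse 25.
N/19 = 1073; 1073 ≡ 9 (mod 19); 9·17 ≡ 1, so inverse 17.
t ≡ 22·551·9 + 19·703·25 + 11·1073·17 = 643674.
643674 mod 20387 = 11677.

11677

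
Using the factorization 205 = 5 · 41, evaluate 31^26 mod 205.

51

Mod 5: 31 ≡ 1; by Fermat, exponent reduces to 26 mod 4 = 2; 1^2 ≡ 1 (mod 5).
Mod 41: 31 ≡ 31; 31^26 ≡ 10 (mod 41).
Combine by CRT: x ≡ 1 (mod 5), x ≡ 10 (mod 41) ⇒ x ≡ 51 (mod 205).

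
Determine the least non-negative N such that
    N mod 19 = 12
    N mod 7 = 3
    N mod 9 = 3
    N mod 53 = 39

16257

The moduli are pairwise coprime; M = 19·7·9·53 = 63441.
M/19 = 3339; 3339 ≡ 14 (mod 19); 14·15 ≡ 1, so inverse 15.
M/7 = 9063; 9063 ≡ 5 (mod 7); 5·3 ≡ 1, so inverse 3.
M/9 = 7049; 7049 ≡ 2 (mod 9); 2·5 ≡ 1, so inverse 5.
M/53 = 1197; 1197 ≡ 31 (mod 53); 31·12 ≡ 1, so inverse 12.
N ≡ 12·3339·15 + 3·9063·3 + 3·7049·5 + 39·1197·12 = 1348518.
1348518 mod 63441 = 16257.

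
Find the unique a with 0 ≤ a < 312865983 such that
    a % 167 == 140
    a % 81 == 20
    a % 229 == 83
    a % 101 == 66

The moduli are pairwise coprime; N = 167·81·229·101 = 312865983.
N/167 = 1873449; 1873449 ≡ 43 (mod 167); 43·101 ≡ 1, so inverse 101.
N/81 = 3862543; 3862543 ≡ 58 (mod 81); 58·7 ≡ 1, so inverse 7.
N/229 = 1366227; 1366227 ≡ 13 (mod 229); 13·141 ≡ 1, so inverse 141.
N/101 = 3097683; 3097683 ≡ 13 (mod 101); 13·70 ≡ 1, so inverse 70.
a ≡ 140·1873449·101 + 20·3862543·7 + 83·1366227·141 + 66·3097683·70 = 57331574921.
57331574921 mod 312865983 = 77100032.

77100032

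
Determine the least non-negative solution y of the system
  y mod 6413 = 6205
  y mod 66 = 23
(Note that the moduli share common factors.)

Combine the congruences pairwise.
gcd(6413, 66) = 11 and 11 | (23 − 6205), so the pair is consistent; merging gives y ≡ 19031 (mod 38478), where 38478 = lcm(6413, 66).
The solution is unique modulo lcm(6413, 66) = 38478.

19031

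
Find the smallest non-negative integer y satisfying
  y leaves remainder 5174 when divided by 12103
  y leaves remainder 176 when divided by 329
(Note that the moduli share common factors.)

gcd(12103, 329) = 7 and 7 | (176 − 5174), so the pair is consistent; merging gives y ≡ 186719 (mod 568841), where 568841 = lcm(12103, 329).
The solution is unique modulo lcm(12103, 329) = 568841.

186719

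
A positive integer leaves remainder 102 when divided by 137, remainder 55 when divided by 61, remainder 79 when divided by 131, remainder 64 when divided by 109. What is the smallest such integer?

115778665

Combine the congruences pairwise.
From n ≡ 102 (mod 137) write n = 102 + 137t. Substituting into n ≡ 55 (mod 61) gives 137t ≡ 14 (mod 61), and since 15⁻¹ ≡ 57 (mod 61), t ≡ 5. Hence n ≡ 102 + 137·5 = 787 (mod 8357).
From n ≡ 787 (mod 8357) write n = 787 + 8357t. Substituting into n ≡ 79 (mod 131) gives 8357t ≡ 78 (mod 131), and since 104⁻¹ ≡ 97 (mod 131), t ≡ 99. Hence n ≡ 787 + 8357·99 = 828130 (mod 1094767).
From n ≡ 828130 (mod 1094767) write n = 828130 + 1094767t. Substituting into n ≡ 64 (mod 109) gives 1094767t ≡ 7 (mod 109), and since 80⁻¹ ≡ 15 (mod 109), t ≡ 105. Hence n ≡ 828130 + 1094767·105 = 115778665 (mod 119329603).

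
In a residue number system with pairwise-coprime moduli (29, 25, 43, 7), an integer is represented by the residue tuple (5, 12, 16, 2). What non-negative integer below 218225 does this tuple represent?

From x ≡ 5 (mod 29) write x = 5 + 29t. Substituting into x ≡ 12 (mod 25) gives 29t ≡ 7 (mod 25), and since 4⁻¹ ≡ 19 (mod 25), t ≡ 8. Hence x ≡ 5 + 29·8 = 237 (mod 725).
From x ≡ 237 (mod 725) write x = 237 + 725t. Substituting into x ≡ 16 (mod 43) gives 725t ≡ 37 (mod 43), and since 37⁻¹ ≡ 7 (mod 43), t ≡ 1. Hence x ≡ 237 + 725·1 = 962 (mod 31175).
From x ≡ 962 (mod 31175) write x = 962 + 31175t. Substituting into x ≡ 2 (mod 7) gives 31175t ≡ 6 (mod 7), and since 4⁻¹ ≡ 2 (mod 7), t ≡ 5. Hence x ≡ 962 + 31175·5 = 156837 (mod 218225).

156837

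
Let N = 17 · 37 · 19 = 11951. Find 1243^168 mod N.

8076

Mod 17: 1243 ≡ 2; by Fermat, exponent reduces to 168 mod 16 = 8; 2^8 ≡ 1 (mod 17).
Mod 37: 1243 ≡ 22; by Fermat, exponent reduces to 168 mod 36 = 24; 22^24 ≡ 10 (mod 37).
Mod 19: 1243 ≡ 8; by Fermat, exponent reduces to 168 mod 18 = 6; 8^6 ≡ 1 (mod 19).
Combine by CRT: x ≡ 1 (mod 17), x ≡ 10 (mod 37), x ≡ 1 (mod 19) ⇒ x ≡ 8076 (mod 11951).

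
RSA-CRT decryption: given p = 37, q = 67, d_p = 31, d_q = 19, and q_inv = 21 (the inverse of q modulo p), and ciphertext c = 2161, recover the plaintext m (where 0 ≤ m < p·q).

1497

m₁ = c^(d_p) mod p: c ≡ 15 (mod 37), and 15^31 mod 37 = 17.
m₂ = c^(d_q) mod q: c ≡ 17 (mod 67), and 17^19 mod 67 = 23.
h = q_inv·(m₁ − m₂) mod p = 21·(17 − 23) mod 37 = 22.
m = m₂ + h·q = 23 + 22·67 = 1497.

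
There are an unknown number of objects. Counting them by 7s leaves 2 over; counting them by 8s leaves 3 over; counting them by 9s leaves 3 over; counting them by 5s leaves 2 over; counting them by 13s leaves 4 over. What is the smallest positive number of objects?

The moduli are pairwise coprime; M = 7·8·9·5·13 = 32760.
M/7 = 4680; 4680 ≡ 4 (mod 7); 4·2 ≡ 1, so inverse 2.
M/8 = 4095; 4095 ≡ 7 (mod 8); 7·7 ≡ 1, so inverse 7.
M/9 = 3640; 3640 ≡ 4 (mod 9); 4·7 ≡ 1, so inverse 7.
M/5 = 6552; 6552 ≡ 2 (mod 5); 2·3 ≡ 1, so inverse 3.
M/13 = 2520; 2520 ≡ 11 (mod 13); 11·6 ≡ 1, so inverse 6.
N ≡ 2·4680·2 + 3·4095·7 + 3·3640·7 + 2·6552·3 + 4·2520·6 = 280947.
280947 mod 32760 = 18867.

18867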